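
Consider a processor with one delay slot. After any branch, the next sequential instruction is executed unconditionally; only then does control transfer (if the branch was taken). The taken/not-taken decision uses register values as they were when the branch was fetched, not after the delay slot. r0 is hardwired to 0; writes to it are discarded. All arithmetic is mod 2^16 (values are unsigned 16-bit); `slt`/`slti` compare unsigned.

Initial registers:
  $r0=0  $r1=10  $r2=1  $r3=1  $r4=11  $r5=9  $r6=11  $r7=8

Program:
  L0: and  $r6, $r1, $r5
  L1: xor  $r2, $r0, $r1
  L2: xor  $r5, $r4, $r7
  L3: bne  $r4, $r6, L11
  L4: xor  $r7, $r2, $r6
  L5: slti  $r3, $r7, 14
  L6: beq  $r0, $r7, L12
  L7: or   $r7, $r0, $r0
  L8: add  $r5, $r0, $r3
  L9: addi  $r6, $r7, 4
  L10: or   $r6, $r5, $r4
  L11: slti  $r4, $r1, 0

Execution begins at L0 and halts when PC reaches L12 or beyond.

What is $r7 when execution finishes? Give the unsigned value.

PC=0  and  $r6, $r1, $r5     | $r0=0 $r1=10 $r2=1 $r3=1 $r4=11 $r5=9 $r6=8 $r7=8
PC=1  xor  $r2, $r0, $r1     | $r0=0 $r1=10 $r2=10 $r3=1 $r4=11 $r5=9 $r6=8 $r7=8
PC=2  xor  $r5, $r4, $r7     | $r0=0 $r1=10 $r2=10 $r3=1 $r4=11 $r5=3 $r6=8 $r7=8
PC=3  bne  $r4, $r6, L11     | $r0=0 $r1=10 $r2=10 $r3=1 $r4=11 $r5=3 $r6=8 $r7=8  [TAKEN]
PC=4  xor  $r7, $r2, $r6     | $r0=0 $r1=10 $r2=10 $r3=1 $r4=11 $r5=3 $r6=8 $r7=2
PC=11 slti  $r4, $r1, 0      | $r0=0 $r1=10 $r2=10 $r3=1 $r4=0 $r5=3 $r6=8 $r7=2

2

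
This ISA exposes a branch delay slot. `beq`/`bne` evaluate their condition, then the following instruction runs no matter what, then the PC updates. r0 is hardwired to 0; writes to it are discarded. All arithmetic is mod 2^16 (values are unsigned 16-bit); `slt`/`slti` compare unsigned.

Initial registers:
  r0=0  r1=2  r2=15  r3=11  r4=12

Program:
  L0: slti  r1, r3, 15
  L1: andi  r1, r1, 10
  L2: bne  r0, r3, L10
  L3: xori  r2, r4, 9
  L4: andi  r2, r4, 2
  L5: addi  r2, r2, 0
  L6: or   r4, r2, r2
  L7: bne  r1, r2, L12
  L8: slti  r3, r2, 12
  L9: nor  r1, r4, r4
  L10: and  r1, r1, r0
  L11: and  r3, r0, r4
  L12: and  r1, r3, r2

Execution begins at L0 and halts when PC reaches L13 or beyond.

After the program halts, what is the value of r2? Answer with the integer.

PC=0  slti  r1, r3, 15       | r0=0 r1=1 r2=15 r3=11 r4=12
PC=1  andi  r1, r1, 10       | r0=0 r1=0 r2=15 r3=11 r4=12
PC=2  bne  r0, r3, L10       | r0=0 r1=0 r2=15 r3=11 r4=12  [TAKEN]
PC=3  xori  r2, r4, 9        | r0=0 r1=0 r2=5 r3=11 r4=12
PC=10 and  r1, r1, r0        | r0=0 r1=0 r2=5 r3=11 r4=12
PC=11 and  r3, r0, r4        | r0=0 r1=0 r2=5 r3=0 r4=12
PC=12 and  r1, r3, r2        | r0=0 r1=0 r2=5 r3=0 r4=12

5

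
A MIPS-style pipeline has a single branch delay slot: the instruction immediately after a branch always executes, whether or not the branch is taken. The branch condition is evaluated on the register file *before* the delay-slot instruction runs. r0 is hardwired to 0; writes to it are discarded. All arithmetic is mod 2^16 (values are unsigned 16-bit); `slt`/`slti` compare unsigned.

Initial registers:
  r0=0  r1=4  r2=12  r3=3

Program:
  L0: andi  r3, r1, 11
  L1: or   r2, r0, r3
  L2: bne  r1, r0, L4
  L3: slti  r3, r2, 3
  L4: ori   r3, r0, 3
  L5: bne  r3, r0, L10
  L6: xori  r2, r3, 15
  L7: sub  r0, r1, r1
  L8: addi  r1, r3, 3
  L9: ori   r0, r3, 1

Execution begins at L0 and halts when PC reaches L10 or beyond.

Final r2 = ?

12

[0] andi  r3, r1, 11  →  {r0:0, r1:4, r2:12, r3:0}
[1] or   r2, r0, r3  →  {r0:0, r1:4, r2:0, r3:0}
[2] bne  r1, r0, L4  →  {r0:0, r1:4, r2:0, r3:0}  ⟨branch taken⟩
[3] slti  r3, r2, 3  →  {r0:0, r1:4, r2:0, r3:1}
[4] ori   r3, r0, 3  →  {r0:0, r1:4, r2:0, r3:3}
[5] bne  r3, r0, L10  →  {r0:0, r1:4, r2:0, r3:3}  ⟨branch taken⟩
[6] xori  r2, r3, 15  →  {r0:0, r1:4, r2:12, r3:3}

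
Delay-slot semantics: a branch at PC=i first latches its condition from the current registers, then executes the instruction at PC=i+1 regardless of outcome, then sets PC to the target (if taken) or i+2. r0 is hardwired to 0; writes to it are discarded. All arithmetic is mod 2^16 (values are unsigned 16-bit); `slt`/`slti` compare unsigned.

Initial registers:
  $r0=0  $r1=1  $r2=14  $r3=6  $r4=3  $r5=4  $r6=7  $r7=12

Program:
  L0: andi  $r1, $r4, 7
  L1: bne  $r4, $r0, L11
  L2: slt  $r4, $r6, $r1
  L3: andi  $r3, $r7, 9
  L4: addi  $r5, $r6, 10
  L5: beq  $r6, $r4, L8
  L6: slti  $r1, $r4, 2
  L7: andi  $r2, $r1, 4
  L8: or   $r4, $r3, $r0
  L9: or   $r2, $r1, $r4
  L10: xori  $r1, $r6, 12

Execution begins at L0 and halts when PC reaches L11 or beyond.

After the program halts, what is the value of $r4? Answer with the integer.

0

[0] andi  $r1, $r4, 7  →  {$r0:0, $r1:3, $r2:14, $r3:6, $r4:3, $r5:4, $r6:7, $r7:12}
[1] bne  $r4, $r0, L11  →  {$r0:0, $r1:3, $r2:14, $r3:6, $r4:3, $r5:4, $r6:7, $r7:12}  ⟨branch taken⟩
[2] slt  $r4, $r6, $r1  →  {$r0:0, $r1:3, $r2:14, $r3:6, $r4:0, $r5:4, $r6:7, $r7:12}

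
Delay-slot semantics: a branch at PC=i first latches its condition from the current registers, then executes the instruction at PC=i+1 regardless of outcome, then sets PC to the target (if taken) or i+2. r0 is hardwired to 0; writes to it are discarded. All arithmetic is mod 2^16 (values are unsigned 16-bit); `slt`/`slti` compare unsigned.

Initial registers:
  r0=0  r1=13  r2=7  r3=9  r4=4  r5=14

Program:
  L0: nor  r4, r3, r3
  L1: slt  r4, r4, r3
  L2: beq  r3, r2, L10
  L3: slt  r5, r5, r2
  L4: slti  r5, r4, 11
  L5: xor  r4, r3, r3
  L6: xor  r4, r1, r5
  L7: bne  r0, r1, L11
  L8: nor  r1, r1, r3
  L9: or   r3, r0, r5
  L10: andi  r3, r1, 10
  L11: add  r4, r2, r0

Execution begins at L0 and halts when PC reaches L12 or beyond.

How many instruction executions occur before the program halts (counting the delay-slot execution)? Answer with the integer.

PC=0  nor  r4, r3, r3        | r0=0 r1=13 r2=7 r3=9 r4=65526 r5=14
PC=1  slt  r4, r4, r3        | r0=0 r1=13 r2=7 r3=9 r4=0 r5=14
PC=2  beq  r3, r2, L10       | r0=0 r1=13 r2=7 r3=9 r4=0 r5=14  [not taken]
PC=3  slt  r5, r5, r2        | r0=0 r1=13 r2=7 r3=9 r4=0 r5=0
PC=4  slti  r5, r4, 11       | r0=0 r1=13 r2=7 r3=9 r4=0 r5=1
PC=5  xor  r4, r3, r3        | r0=0 r1=13 r2=7 r3=9 r4=0 r5=1
PC=6  xor  r4, r1, r5        | r0=0 r1=13 r2=7 r3=9 r4=12 r5=1
PC=7  bne  r0, r1, L11       | r0=0 r1=13 r2=7 r3=9 r4=12 r5=1  [TAKEN]
PC=8  nor  r1, r1, r3        | r0=0 r1=65522 r2=7 r3=9 r4=12 r5=1
PC=11 add  r4, r2, r0        | r0=0 r1=65522 r2=7 r3=9 r4=7 r5=1

10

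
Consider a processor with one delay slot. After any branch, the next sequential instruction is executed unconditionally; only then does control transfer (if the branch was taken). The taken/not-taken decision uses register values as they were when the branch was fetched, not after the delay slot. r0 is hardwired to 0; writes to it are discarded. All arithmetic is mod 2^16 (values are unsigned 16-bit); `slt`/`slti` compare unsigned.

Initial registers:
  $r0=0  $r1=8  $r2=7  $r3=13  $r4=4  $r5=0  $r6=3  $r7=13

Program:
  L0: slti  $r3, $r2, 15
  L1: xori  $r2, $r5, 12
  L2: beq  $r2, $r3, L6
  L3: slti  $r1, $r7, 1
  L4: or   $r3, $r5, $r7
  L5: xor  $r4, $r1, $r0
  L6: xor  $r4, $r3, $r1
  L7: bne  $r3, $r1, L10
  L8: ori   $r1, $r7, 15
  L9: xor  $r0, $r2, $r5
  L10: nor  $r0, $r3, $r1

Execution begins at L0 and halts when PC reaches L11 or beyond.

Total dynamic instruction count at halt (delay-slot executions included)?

10

  step pc=0: slti  $r3, $r2, 15  regs=(0,8,7,1,4,0,3,13)
  step pc=1: xori  $r2, $r5, 12  regs=(0,8,12,1,4,0,3,13)
  step pc=2: beq  $r2, $r3, L6  cond=F  regs=(0,8,12,1,4,0,3,13)
  step pc=3: slti  $r1, $r7, 1  regs=(0,0,12,1,4,0,3,13)
  step pc=4: or   $r3, $r5, $r7  regs=(0,0,12,13,4,0,3,13)
  step pc=5: xor  $r4, $r1, $r0  regs=(0,0,12,13,0,0,3,13)
  step pc=6: xor  $r4, $r3, $r1  regs=(0,0,12,13,13,0,3,13)
  step pc=7: bne  $r3, $r1, L10  cond=T  regs=(0,0,12,13,13,0,3,13)
  step pc=8: ori   $r1, $r7, 15  regs=(0,15,12,13,13,0,3,13)
  step pc=10: nor  $r0, $r3, $r1  regs=(0,15,12,13,13,0,3,13)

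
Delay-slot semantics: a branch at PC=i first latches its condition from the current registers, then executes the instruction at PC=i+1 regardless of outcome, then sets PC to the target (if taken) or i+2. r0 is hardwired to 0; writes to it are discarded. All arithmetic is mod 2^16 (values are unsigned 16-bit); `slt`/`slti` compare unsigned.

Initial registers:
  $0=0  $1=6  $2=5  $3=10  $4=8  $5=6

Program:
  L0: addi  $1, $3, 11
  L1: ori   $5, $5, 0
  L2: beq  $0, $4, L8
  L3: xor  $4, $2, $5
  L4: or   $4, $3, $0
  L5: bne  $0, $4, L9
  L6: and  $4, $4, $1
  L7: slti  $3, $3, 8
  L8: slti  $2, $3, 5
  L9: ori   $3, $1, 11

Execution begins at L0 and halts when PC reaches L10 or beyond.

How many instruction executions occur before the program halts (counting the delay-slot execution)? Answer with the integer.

[0] addi  $1, $3, 11  →  {$0:0, $1:21, $2:5, $3:10, $4:8, $5:6}
[1] ori   $5, $5, 0  →  {$0:0, $1:21, $2:5, $3:10, $4:8, $5:6}
[2] beq  $0, $4, L8  →  {$0:0, $1:21, $2:5, $3:10, $4:8, $5:6}  ⟨branch fallthrough⟩
[3] xor  $4, $2, $5  →  {$0:0, $1:21, $2:5, $3:10, $4:3, $5:6}
[4] or   $4, $3, $0  →  {$0:0, $1:21, $2:5, $3:10, $4:10, $5:6}
[5] bne  $0, $4, L9  →  {$0:0, $1:21, $2:5, $3:10, $4:10, $5:6}  ⟨branch taken⟩
[6] and  $4, $4, $1  →  {$0:0, $1:21, $2:5, $3:10, $4:0, $5:6}
[9] ori   $3, $1, 11  →  {$0:0, $1:21, $2:5, $3:31, $4:0, $5:6}

8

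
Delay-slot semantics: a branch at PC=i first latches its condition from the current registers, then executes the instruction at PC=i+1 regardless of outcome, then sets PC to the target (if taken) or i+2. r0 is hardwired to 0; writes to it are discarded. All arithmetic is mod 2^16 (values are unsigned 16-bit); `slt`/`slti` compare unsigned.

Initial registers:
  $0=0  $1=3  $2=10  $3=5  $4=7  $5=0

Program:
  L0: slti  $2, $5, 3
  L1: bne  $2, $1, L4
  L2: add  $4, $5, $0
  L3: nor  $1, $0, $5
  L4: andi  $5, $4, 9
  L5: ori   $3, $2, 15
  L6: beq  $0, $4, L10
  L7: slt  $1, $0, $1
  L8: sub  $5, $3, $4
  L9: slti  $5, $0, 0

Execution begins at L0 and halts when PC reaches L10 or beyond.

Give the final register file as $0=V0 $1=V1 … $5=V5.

$0=0 $1=1 $2=1 $3=15 $4=0 $5=0

#0 slti  $2, $5, 3 ; 0/3/1/5/7/0
#1 bne  $2, $1, L4 ; 0/3/1/5/7/0 ; →target
#2 add  $4, $5, $0 ; 0/3/1/5/0/0
#4 andi  $5, $4, 9 ; 0/3/1/5/0/0
#5 ori   $3, $2, 15 ; 0/3/1/15/0/0
#6 beq  $0, $4, L10 ; 0/3/1/15/0/0 ; →target
#7 slt  $1, $0, $1 ; 0/1/1/15/0/0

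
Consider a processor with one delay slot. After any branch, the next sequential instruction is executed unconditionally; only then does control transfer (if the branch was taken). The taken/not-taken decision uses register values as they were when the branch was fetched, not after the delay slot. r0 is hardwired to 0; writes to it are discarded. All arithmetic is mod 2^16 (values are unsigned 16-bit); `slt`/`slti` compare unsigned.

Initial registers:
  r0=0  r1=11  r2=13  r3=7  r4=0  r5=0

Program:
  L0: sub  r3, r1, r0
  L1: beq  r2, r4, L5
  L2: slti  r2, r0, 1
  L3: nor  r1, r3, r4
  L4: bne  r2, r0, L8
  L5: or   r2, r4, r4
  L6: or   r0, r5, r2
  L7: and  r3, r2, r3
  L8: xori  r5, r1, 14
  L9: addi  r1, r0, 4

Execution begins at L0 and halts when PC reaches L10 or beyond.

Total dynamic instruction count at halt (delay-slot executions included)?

8

[0] sub  r3, r1, r0  →  {r0:0, r1:11, r2:13, r3:11, r4:0, r5:0}
[1] beq  r2, r4, L5  →  {r0:0, r1:11, r2:13, r3:11, r4:0, r5:0}  ⟨branch fallthrough⟩
[2] slti  r2, r0, 1  →  {r0:0, r1:11, r2:1, r3:11, r4:0, r5:0}
[3] nor  r1, r3, r4  →  {r0:0, r1:65524, r2:1, r3:11, r4:0, r5:0}
[4] bne  r2, r0, L8  →  {r0:0, r1:65524, r2:1, r3:11, r4:0, r5:0}  ⟨branch taken⟩
[5] or   r2, r4, r4  →  {r0:0, r1:65524, r2:0, r3:11, r4:0, r5:0}
[8] xori  r5, r1, 14  →  {r0:0, r1:65524, r2:0, r3:11, r4:0, r5:65530}
[9] addi  r1, r0, 4  →  {r0:0, r1:4, r2:0, r3:11, r4:0, r5:65530}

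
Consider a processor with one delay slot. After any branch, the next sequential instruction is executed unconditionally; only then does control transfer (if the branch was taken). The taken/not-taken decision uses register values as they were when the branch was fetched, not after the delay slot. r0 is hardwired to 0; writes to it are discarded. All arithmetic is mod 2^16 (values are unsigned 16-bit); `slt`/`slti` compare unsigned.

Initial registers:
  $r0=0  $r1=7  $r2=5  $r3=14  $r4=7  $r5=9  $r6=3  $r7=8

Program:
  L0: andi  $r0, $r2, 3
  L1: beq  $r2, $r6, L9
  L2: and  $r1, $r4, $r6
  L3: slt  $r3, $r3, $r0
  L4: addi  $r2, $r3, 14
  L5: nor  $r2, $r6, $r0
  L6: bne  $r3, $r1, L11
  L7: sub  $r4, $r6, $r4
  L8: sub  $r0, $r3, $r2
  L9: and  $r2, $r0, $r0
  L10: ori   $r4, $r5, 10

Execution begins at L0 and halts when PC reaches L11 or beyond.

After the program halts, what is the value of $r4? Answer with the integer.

65532

#0 andi  $r0, $r2, 3 ; 0/7/5/14/7/9/3/8
#1 beq  $r2, $r6, L9 ; 0/7/5/14/7/9/3/8 ; →fallthru
#2 and  $r1, $r4, $r6 ; 0/3/5/14/7/9/3/8
#3 slt  $r3, $r3, $r0 ; 0/3/5/0/7/9/3/8
#4 addi  $r2, $r3, 14 ; 0/3/14/0/7/9/3/8
#5 nor  $r2, $r6, $r0 ; 0/3/65532/0/7/9/3/8
#6 bne  $r3, $r1, L11 ; 0/3/65532/0/7/9/3/8 ; →target
#7 sub  $r4, $r6, $r4 ; 0/3/65532/0/65532/9/3/8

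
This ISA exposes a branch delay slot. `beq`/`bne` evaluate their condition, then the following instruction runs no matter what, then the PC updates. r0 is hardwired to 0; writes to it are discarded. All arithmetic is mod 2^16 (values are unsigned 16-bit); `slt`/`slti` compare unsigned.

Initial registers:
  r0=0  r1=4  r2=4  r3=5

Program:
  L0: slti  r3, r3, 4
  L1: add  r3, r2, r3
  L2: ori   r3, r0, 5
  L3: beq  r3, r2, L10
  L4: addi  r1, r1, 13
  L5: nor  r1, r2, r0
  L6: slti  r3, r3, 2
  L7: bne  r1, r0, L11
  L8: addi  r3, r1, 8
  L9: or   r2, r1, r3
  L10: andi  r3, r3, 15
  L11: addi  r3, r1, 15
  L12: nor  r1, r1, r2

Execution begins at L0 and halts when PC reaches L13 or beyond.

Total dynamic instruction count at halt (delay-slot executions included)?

  step pc=0: slti  r3, r3, 4  regs=(0,4,4,0)
  step pc=1: add  r3, r2, r3  regs=(0,4,4,4)
  step pc=2: ori   r3, r0, 5  regs=(0,4,4,5)
  step pc=3: beq  r3, r2, L10  cond=F  regs=(0,4,4,5)
  step pc=4: addi  r1, r1, 13  regs=(0,17,4,5)
  step pc=5: nor  r1, r2, r0  regs=(0,65531,4,5)
  step pc=6: slti  r3, r3, 2  regs=(0,65531,4,0)
  step pc=7: bne  r1, r0, L11  cond=T  regs=(0,65531,4,0)
  step pc=8: addi  r3, r1, 8  regs=(0,65531,4,3)
  step pc=11: addi  r3, r1, 15  regs=(0,65531,4,10)
  step pc=12: nor  r1, r1, r2  regs=(0,0,4,10)

11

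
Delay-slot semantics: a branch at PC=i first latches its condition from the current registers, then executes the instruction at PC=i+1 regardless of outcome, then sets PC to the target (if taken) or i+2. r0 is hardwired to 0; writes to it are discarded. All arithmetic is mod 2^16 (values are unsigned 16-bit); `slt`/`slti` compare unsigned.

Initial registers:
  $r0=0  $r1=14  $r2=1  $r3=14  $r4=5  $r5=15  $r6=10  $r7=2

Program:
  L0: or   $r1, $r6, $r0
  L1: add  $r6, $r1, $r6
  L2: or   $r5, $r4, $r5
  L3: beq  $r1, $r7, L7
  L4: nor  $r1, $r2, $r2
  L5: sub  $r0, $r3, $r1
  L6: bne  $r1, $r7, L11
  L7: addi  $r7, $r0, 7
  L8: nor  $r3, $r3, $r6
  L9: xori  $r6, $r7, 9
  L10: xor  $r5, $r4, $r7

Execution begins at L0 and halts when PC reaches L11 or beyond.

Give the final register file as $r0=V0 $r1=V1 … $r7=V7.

$r0=0 $r1=65534 $r2=1 $r3=14 $r4=5 $r5=15 $r6=20 $r7=7

[0] or   $r1, $r6, $r0  →  {$r0:0, $r1:10, $r2:1, $r3:14, $r4:5, $r5:15, $r6:10, $r7:2}
[1] add  $r6, $r1, $r6  →  {$r0:0, $r1:10, $r2:1, $r3:14, $r4:5, $r5:15, $r6:20, $r7:2}
[2] or   $r5, $r4, $r5  →  {$r0:0, $r1:10, $r2:1, $r3:14, $r4:5, $r5:15, $r6:20, $r7:2}
[3] beq  $r1, $r7, L7  →  {$r0:0, $r1:10, $r2:1, $r3:14, $r4:5, $r5:15, $r6:20, $r7:2}  ⟨branch fallthrough⟩
[4] nor  $r1, $r2, $r2  →  {$r0:0, $r1:65534, $r2:1, $r3:14, $r4:5, $r5:15, $r6:20, $r7:2}
[5] sub  $r0, $r3, $r1  →  {$r0:0, $r1:65534, $r2:1, $r3:14, $r4:5, $r5:15, $r6:20, $r7:2}
[6] bne  $r1, $r7, L11  →  {$r0:0, $r1:65534, $r2:1, $r3:14, $r4:5, $r5:15, $r6:20, $r7:2}  ⟨branch taken⟩
[7] addi  $r7, $r0, 7  →  {$r0:0, $r1:65534, $r2:1, $r3:14, $r4:5, $r5:15, $r6:20, $r7:7}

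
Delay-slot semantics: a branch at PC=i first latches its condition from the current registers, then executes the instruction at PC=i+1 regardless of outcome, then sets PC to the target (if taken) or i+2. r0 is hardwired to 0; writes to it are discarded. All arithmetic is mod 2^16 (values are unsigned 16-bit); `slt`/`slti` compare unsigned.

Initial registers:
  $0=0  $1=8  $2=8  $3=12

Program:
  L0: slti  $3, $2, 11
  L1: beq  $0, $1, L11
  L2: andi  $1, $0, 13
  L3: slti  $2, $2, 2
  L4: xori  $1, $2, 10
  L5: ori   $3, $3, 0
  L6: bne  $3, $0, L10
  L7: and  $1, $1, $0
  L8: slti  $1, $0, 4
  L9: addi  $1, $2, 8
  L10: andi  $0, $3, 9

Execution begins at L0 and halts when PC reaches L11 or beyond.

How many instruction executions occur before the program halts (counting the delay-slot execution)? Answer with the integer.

[0] slti  $3, $2, 11  →  {$0:0, $1:8, $2:8, $3:1}
[1] beq  $0, $1, L11  →  {$0:0, $1:8, $2:8, $3:1}  ⟨branch fallthrough⟩
[2] andi  $1, $0, 13  →  {$0:0, $1:0, $2:8, $3:1}
[3] slti  $2, $2, 2  →  {$0:0, $1:0, $2:0, $3:1}
[4] xori  $1, $2, 10  →  {$0:0, $1:10, $2:0, $3:1}
[5] ori   $3, $3, 0  →  {$0:0, $1:10, $2:0, $3:1}
[6] bne  $3, $0, L10  →  {$0:0, $1:10, $2:0, $3:1}  ⟨branch taken⟩
[7] and  $1, $1, $0  →  {$0:0, $1:0, $2:0, $3:1}
[10] andi  $0, $3, 9  →  {$0:0, $1:0, $2:0, $3:1}

9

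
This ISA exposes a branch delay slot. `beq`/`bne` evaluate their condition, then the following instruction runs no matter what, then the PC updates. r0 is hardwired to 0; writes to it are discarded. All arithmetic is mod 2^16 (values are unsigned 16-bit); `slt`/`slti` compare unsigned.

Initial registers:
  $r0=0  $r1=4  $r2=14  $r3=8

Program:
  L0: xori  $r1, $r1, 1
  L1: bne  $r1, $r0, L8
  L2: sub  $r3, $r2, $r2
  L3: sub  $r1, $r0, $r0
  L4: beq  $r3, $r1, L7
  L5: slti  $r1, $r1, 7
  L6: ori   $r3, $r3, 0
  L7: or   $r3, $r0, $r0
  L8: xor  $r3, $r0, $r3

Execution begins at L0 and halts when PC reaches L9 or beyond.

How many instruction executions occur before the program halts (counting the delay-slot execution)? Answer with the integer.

4

[0] xori  $r1, $r1, 1  →  {$r0:0, $r1:5, $r2:14, $r3:8}
[1] bne  $r1, $r0, L8  →  {$r0:0, $r1:5, $r2:14, $r3:8}  ⟨branch taken⟩
[2] sub  $r3, $r2, $r2  →  {$r0:0, $r1:5, $r2:14, $r3:0}
[8] xor  $r3, $r0, $r3  →  {$r0:0, $r1:5, $r2:14, $r3:0}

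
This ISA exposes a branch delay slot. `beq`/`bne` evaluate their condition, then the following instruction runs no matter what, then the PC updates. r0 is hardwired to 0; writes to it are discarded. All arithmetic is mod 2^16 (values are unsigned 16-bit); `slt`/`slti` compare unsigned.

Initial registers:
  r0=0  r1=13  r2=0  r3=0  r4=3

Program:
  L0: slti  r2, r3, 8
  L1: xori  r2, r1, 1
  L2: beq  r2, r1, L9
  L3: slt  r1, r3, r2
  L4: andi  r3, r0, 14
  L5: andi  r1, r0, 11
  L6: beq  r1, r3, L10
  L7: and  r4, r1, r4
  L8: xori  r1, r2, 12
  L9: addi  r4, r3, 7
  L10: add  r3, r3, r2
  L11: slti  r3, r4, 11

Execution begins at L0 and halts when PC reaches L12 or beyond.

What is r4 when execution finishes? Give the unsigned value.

[0] slti  r2, r3, 8  →  {r0:0, r1:13, r2:1, r3:0, r4:3}
[1] xori  r2, r1, 1  →  {r0:0, r1:13, r2:12, r3:0, r4:3}
[2] beq  r2, r1, L9  →  {r0:0, r1:13, r2:12, r3:0, r4:3}  ⟨branch fallthrough⟩
[3] slt  r1, r3, r2  →  {r0:0, r1:1, r2:12, r3:0, r4:3}
[4] andi  r3, r0, 14  →  {r0:0, r1:1, r2:12, r3:0, r4:3}
[5] andi  r1, r0, 11  →  {r0:0, r1:0, r2:12, r3:0, r4:3}
[6] beq  r1, r3, L10  →  {r0:0, r1:0, r2:12, r3:0, r4:3}  ⟨branch taken⟩
[7] and  r4, r1, r4  →  {r0:0, r1:0, r2:12, r3:0, r4:0}
[10] add  r3, r3, r2  →  {r0:0, r1:0, r2:12, r3:12, r4:0}
[11] slti  r3, r4, 11  →  {r0:0, r1:0, r2:12, r3:1, r4:0}

0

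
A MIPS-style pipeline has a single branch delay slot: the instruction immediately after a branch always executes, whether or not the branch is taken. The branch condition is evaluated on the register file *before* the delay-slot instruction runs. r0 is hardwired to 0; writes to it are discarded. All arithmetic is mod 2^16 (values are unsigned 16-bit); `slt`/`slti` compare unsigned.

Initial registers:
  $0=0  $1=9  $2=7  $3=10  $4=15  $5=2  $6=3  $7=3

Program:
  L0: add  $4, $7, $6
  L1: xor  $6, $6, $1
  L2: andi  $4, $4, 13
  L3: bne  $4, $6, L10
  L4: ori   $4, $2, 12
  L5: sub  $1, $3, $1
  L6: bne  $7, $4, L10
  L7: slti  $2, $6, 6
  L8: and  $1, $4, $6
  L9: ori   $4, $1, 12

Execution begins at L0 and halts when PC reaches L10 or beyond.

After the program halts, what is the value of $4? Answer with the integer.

[0] add  $4, $7, $6  →  {$0:0, $1:9, $2:7, $3:10, $4:6, $5:2, $6:3, $7:3}
[1] xor  $6, $6, $1  →  {$0:0, $1:9, $2:7, $3:10, $4:6, $5:2, $6:10, $7:3}
[2] andi  $4, $4, 13  →  {$0:0, $1:9, $2:7, $3:10, $4:4, $5:2, $6:10, $7:3}
[3] bne  $4, $6, L10  →  {$0:0, $1:9, $2:7, $3:10, $4:4, $5:2, $6:10, $7:3}  ⟨branch taken⟩
[4] ori   $4, $2, 12  →  {$0:0, $1:9, $2:7, $3:10, $4:15, $5:2, $6:10, $7:3}

15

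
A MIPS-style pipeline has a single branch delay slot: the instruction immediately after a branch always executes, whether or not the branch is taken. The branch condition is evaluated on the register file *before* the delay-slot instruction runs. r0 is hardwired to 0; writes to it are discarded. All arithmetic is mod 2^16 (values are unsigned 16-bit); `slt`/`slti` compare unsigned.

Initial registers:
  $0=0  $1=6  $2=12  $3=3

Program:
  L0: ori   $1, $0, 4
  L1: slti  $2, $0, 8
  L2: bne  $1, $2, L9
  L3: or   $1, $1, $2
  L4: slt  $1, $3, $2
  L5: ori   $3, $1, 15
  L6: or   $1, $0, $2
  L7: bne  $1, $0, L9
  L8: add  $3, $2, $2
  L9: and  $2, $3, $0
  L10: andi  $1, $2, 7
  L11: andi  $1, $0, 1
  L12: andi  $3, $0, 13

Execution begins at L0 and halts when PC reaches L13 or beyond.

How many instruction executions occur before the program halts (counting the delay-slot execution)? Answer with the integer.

[0] ori   $1, $0, 4  →  {$0:0, $1:4, $2:12, $3:3}
[1] slti  $2, $0, 8  →  {$0:0, $1:4, $2:1, $3:3}
[2] bne  $1, $2, L9  →  {$0:0, $1:4, $2:1, $3:3}  ⟨branch taken⟩
[3] or   $1, $1, $2  →  {$0:0, $1:5, $2:1, $3:3}
[9] and  $2, $3, $0  →  {$0:0, $1:5, $2:0, $3:3}
[10] andi  $1, $2, 7  →  {$0:0, $1:0, $2:0, $3:3}
[11] andi  $1, $0, 1  →  {$0:0, $1:0, $2:0, $3:3}
[12] andi  $3, $0, 13  →  {$0:0, $1:0, $2:0, $3:0}

8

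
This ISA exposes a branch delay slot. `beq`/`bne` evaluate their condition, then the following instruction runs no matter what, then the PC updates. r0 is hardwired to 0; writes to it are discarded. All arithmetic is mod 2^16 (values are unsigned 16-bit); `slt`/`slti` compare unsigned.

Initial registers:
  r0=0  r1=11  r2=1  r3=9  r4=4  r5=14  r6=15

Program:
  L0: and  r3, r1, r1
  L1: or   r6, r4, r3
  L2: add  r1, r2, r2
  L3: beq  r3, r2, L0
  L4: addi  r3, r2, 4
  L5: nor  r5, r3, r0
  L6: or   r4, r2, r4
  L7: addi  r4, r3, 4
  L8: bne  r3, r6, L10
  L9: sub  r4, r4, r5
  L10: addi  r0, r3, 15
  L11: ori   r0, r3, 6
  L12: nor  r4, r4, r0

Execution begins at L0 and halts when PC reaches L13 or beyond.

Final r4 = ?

#0 and  r3, r1, r1 ; 0/11/1/11/4/14/15
#1 or   r6, r4, r3 ; 0/11/1/11/4/14/15
#2 add  r1, r2, r2 ; 0/2/1/11/4/14/15
#3 beq  r3, r2, L0 ; 0/2/1/11/4/14/15 ; →fallthru
#4 addi  r3, r2, 4 ; 0/2/1/5/4/14/15
#5 nor  r5, r3, r0 ; 0/2/1/5/4/65530/15
#6 or   r4, r2, r4 ; 0/2/1/5/5/65530/15
#7 addi  r4, r3, 4 ; 0/2/1/5/9/65530/15
#8 bne  r3, r6, L10 ; 0/2/1/5/9/65530/15 ; →target
#9 sub  r4, r4, r5 ; 0/2/1/5/15/65530/15
#10 addi  r0, r3, 15 ; 0/2/1/5/15/65530/15
#11 ori   r0, r3, 6 ; 0/2/1/5/15/65530/15
#12 nor  r4, r4, r0 ; 0/2/1/5/65520/65530/15

65520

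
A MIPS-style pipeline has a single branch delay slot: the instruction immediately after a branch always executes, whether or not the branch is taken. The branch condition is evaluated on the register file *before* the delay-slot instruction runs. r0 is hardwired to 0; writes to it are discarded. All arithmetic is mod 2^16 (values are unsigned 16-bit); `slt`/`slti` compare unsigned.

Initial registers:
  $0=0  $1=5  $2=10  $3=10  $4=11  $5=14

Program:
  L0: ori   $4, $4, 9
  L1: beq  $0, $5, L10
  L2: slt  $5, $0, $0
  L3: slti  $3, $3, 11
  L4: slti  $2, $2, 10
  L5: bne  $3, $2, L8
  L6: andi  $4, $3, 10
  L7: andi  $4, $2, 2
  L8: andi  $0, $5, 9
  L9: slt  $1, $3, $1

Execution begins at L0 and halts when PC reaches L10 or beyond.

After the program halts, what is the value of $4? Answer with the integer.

#0 ori   $4, $4, 9 ; 0/5/10/10/11/14
#1 beq  $0, $5, L10 ; 0/5/10/10/11/14 ; →fallthru
#2 slt  $5, $0, $0 ; 0/5/10/10/11/0
#3 slti  $3, $3, 11 ; 0/5/10/1/11/0
#4 slti  $2, $2, 10 ; 0/5/0/1/11/0
#5 bne  $3, $2, L8 ; 0/5/0/1/11/0 ; →target
#6 andi  $4, $3, 10 ; 0/5/0/1/0/0
#8 andi  $0, $5, 9 ; 0/5/0/1/0/0
#9 slt  $1, $3, $1 ; 0/1/0/1/0/0

0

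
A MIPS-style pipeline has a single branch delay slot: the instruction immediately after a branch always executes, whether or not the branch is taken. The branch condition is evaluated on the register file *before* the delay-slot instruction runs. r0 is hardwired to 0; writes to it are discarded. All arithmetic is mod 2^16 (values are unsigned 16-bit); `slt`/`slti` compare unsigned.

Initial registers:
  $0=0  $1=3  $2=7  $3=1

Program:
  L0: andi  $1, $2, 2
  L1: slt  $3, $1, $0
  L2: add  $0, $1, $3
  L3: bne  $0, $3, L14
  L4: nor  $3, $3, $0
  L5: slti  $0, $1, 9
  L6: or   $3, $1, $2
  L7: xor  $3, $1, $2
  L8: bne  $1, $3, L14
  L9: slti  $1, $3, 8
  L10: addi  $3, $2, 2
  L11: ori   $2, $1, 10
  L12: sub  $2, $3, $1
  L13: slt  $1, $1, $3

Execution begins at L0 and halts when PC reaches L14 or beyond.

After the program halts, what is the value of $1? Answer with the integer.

1

PC=0  andi  $1, $2, 2        | $0=0 $1=2 $2=7 $3=1
PC=1  slt  $3, $1, $0        | $0=0 $1=2 $2=7 $3=0
PC=2  add  $0, $1, $3        | $0=0 $1=2 $2=7 $3=0
PC=3  bne  $0, $3, L14       | $0=0 $1=2 $2=7 $3=0  [not taken]
PC=4  nor  $3, $3, $0        | $0=0 $1=2 $2=7 $3=65535
PC=5  slti  $0, $1, 9        | $0=0 $1=2 $2=7 $3=65535
PC=6  or   $3, $1, $2        | $0=0 $1=2 $2=7 $3=7
PC=7  xor  $3, $1, $2        | $0=0 $1=2 $2=7 $3=5
PC=8  bne  $1, $3, L14       | $0=0 $1=2 $2=7 $3=5  [TAKEN]
PC=9  slti  $1, $3, 8        | $0=0 $1=1 $2=7 $3=5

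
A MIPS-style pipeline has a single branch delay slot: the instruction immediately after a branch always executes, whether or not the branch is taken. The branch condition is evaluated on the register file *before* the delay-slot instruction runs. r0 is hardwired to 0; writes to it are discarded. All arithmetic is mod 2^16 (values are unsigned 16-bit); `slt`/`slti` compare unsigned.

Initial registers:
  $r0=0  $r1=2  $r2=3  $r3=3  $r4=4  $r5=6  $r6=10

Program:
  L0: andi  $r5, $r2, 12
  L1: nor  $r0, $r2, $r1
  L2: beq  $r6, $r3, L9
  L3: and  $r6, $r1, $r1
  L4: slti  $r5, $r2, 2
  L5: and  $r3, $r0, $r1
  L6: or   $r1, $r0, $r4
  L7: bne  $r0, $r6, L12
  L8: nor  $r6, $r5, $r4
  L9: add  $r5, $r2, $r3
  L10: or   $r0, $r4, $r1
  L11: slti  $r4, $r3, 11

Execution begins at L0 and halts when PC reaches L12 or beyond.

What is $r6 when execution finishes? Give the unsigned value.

[0] andi  $r5, $r2, 12  →  {$r0:0, $r1:2, $r2:3, $r3:3, $r4:4, $r5:0, $r6:10}
[1] nor  $r0, $r2, $r1  →  {$r0:0, $r1:2, $r2:3, $r3:3, $r4:4, $r5:0, $r6:10}
[2] beq  $r6, $r3, L9  →  {$r0:0, $r1:2, $r2:3, $r3:3, $r4:4, $r5:0, $r6:10}  ⟨branch fallthrough⟩
[3] and  $r6, $r1, $r1  →  {$r0:0, $r1:2, $r2:3, $r3:3, $r4:4, $r5:0, $r6:2}
[4] slti  $r5, $r2, 2  →  {$r0:0, $r1:2, $r2:3, $r3:3, $r4:4, $r5:0, $r6:2}
[5] and  $r3, $r0, $r1  →  {$r0:0, $r1:2, $r2:3, $r3:0, $r4:4, $r5:0, $r6:2}
[6] or   $r1, $r0, $r4  →  {$r0:0, $r1:4, $r2:3, $r3:0, $r4:4, $r5:0, $r6:2}
[7] bne  $r0, $r6, L12  →  {$r0:0, $r1:4, $r2:3, $r3:0, $r4:4, $r5:0, $r6:2}  ⟨branch taken⟩
[8] nor  $r6, $r5, $r4  →  {$r0:0, $r1:4, $r2:3, $r3:0, $r4:4, $r5:0, $r6:65531}

65531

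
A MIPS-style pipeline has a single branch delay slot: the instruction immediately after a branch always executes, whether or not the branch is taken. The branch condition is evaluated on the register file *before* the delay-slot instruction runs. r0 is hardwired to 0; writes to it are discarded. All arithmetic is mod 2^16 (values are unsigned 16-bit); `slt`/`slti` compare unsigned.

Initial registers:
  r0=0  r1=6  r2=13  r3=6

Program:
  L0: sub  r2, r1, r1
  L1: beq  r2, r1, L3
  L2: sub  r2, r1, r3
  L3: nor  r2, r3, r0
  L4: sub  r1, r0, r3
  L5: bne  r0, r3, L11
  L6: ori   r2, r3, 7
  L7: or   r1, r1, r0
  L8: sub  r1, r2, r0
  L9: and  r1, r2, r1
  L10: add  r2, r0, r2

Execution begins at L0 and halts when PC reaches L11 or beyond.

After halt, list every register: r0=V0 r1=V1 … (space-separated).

r0=0 r1=65530 r2=7 r3=6

#0 sub  r2, r1, r1 ; 0/6/0/6
#1 beq  r2, r1, L3 ; 0/6/0/6 ; →fallthru
#2 sub  r2, r1, r3 ; 0/6/0/6
#3 nor  r2, r3, r0 ; 0/6/65529/6
#4 sub  r1, r0, r3 ; 0/65530/65529/6
#5 bne  r0, r3, L11 ; 0/65530/65529/6 ; →target
#6 ori   r2, r3, 7 ; 0/65530/7/6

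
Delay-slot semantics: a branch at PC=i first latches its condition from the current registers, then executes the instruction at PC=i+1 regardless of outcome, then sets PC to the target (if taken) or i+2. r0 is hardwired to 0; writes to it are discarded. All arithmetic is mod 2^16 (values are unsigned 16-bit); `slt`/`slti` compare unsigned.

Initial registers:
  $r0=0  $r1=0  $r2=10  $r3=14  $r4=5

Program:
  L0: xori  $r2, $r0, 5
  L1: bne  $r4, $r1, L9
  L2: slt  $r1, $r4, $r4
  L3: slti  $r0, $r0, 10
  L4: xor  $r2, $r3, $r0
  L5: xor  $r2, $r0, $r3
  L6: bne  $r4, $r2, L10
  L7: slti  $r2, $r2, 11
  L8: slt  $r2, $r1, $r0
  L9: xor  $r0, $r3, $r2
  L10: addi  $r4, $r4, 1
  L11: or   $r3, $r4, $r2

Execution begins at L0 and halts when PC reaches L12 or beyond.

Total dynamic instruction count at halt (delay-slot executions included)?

PC=0  xori  $r2, $r0, 5      | $r0=0 $r1=0 $r2=5 $r3=14 $r4=5
PC=1  bne  $r4, $r1, L9      | $r0=0 $r1=0 $r2=5 $r3=14 $r4=5  [TAKEN]
PC=2  slt  $r1, $r4, $r4     | $r0=0 $r1=0 $r2=5 $r3=14 $r4=5
PC=9  xor  $r0, $r3, $r2     | $r0=0 $r1=0 $r2=5 $r3=14 $r4=5
PC=10 addi  $r4, $r4, 1      | $r0=0 $r1=0 $r2=5 $r3=14 $r4=6
PC=11 or   $r3, $r4, $r2     | $r0=0 $r1=0 $r2=5 $r3=7 $r4=6

6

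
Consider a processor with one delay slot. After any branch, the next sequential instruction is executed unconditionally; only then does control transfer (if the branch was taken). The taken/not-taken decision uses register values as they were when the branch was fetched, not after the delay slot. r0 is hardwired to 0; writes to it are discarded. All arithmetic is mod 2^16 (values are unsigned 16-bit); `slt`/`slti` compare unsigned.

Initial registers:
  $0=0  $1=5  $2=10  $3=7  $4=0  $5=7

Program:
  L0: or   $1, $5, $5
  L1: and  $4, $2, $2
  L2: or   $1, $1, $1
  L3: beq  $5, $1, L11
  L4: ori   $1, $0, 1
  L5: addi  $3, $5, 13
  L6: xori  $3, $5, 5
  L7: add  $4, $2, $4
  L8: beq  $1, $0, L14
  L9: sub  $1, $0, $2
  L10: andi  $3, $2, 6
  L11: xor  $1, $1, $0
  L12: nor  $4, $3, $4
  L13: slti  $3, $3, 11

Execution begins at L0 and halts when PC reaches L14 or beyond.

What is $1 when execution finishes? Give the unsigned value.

1

  step pc=0: or   $1, $5, $5  regs=(0,7,10,7,0,7)
  step pc=1: and  $4, $2, $2  regs=(0,7,10,7,10,7)
  step pc=2: or   $1, $1, $1  regs=(0,7,10,7,10,7)
  step pc=3: beq  $5, $1, L11  cond=T  regs=(0,7,10,7,10,7)
  step pc=4: ori   $1, $0, 1  regs=(0,1,10,7,10,7)
  step pc=11: xor  $1, $1, $0  regs=(0,1,10,7,10,7)
  step pc=12: nor  $4, $3, $4  regs=(0,1,10,7,65520,7)
  step pc=13: slti  $3, $3, 11  regs=(0,1,10,1,65520,7)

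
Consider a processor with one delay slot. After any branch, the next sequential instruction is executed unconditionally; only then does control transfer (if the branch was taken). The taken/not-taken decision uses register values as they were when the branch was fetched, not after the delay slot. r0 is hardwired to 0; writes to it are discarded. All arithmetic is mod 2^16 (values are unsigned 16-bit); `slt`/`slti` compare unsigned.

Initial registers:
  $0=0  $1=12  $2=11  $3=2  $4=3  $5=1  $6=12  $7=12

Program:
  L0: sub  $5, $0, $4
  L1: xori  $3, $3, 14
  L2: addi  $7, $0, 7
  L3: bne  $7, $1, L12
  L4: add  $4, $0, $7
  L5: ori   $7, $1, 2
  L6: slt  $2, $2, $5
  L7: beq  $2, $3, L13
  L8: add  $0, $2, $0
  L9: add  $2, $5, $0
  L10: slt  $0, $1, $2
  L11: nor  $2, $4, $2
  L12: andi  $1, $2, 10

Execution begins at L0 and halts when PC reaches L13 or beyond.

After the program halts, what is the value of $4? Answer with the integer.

  step pc=0: sub  $5, $0, $4  regs=(0,12,11,2,3,65533,12,12)
  step pc=1: xori  $3, $3, 14  regs=(0,12,11,12,3,65533,12,12)
  step pc=2: addi  $7, $0, 7  regs=(0,12,11,12,3,65533,12,7)
  step pc=3: bne  $7, $1, L12  cond=T  regs=(0,12,11,12,3,65533,12,7)
  step pc=4: add  $4, $0, $7  regs=(0,12,11,12,7,65533,12,7)
  step pc=12: andi  $1, $2, 10  regs=(0,10,11,12,7,65533,12,7)

7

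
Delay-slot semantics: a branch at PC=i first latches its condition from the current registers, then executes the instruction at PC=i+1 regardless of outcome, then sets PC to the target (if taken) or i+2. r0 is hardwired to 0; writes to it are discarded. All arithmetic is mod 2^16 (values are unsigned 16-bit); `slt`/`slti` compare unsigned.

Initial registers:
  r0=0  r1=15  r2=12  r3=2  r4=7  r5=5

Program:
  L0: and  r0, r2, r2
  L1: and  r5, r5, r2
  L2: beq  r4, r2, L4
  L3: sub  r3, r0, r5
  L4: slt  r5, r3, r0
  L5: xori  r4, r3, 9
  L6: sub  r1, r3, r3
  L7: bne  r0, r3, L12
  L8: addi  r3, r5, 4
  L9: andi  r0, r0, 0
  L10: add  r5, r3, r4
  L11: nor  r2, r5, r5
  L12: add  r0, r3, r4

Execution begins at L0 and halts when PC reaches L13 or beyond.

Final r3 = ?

4

  step pc=0: and  r0, r2, r2  regs=(0,15,12,2,7,5)
  step pc=1: and  r5, r5, r2  regs=(0,15,12,2,7,4)
  step pc=2: beq  r4, r2, L4  cond=F  regs=(0,15,12,2,7,4)
  step pc=3: sub  r3, r0, r5  regs=(0,15,12,65532,7,4)
  step pc=4: slt  r5, r3, r0  regs=(0,15,12,65532,7,0)
  step pc=5: xori  r4, r3, 9  regs=(0,15,12,65532,65525,0)
  step pc=6: sub  r1, r3, r3  regs=(0,0,12,65532,65525,0)
  step pc=7: bne  r0, r3, L12  cond=T  regs=(0,0,12,65532,65525,0)
  step pc=8: addi  r3, r5, 4  regs=(0,0,12,4,65525,0)
  step pc=12: add  r0, r3, r4  regs=(0,0,12,4,65525,0)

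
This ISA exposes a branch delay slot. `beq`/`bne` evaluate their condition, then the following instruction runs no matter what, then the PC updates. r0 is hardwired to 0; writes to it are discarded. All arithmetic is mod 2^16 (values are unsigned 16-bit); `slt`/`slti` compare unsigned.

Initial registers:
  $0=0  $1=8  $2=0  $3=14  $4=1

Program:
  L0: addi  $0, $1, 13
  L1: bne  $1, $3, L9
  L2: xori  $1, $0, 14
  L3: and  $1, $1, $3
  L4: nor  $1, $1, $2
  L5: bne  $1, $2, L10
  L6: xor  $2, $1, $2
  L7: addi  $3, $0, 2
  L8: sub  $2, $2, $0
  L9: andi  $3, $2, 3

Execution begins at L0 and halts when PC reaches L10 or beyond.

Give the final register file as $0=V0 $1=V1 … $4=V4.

  step pc=0: addi  $0, $1, 13  regs=(0,8,0,14,1)
  step pc=1: bne  $1, $3, L9  cond=T  regs=(0,8,0,14,1)
  step pc=2: xori  $1, $0, 14  regs=(0,14,0,14,1)
  step pc=9: andi  $3, $2, 3  regs=(0,14,0,0,1)

$0=0 $1=14 $2=0 $3=0 $4=1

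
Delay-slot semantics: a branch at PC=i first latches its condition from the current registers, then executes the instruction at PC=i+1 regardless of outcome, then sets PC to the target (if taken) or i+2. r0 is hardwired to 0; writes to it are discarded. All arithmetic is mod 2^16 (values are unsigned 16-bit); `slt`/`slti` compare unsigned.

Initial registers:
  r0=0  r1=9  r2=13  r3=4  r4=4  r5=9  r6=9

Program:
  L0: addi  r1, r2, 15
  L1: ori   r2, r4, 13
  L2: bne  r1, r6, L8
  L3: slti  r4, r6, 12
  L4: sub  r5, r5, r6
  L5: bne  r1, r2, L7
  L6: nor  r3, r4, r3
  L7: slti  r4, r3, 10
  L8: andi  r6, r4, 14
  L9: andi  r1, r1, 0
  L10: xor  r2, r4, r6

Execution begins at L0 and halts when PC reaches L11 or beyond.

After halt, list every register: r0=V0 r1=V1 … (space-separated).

r0=0 r1=0 r2=1 r3=4 r4=1 r5=9 r6=0

  step pc=0: addi  r1, r2, 15  regs=(0,28,13,4,4,9,9)
  step pc=1: ori   r2, r4, 13  regs=(0,28,13,4,4,9,9)
  step pc=2: bne  r1, r6, L8  cond=T  regs=(0,28,13,4,4,9,9)
  step pc=3: slti  r4, r6, 12  regs=(0,28,13,4,1,9,9)
  step pc=8: andi  r6, r4, 14  regs=(0,28,13,4,1,9,0)
  step pc=9: andi  r1, r1, 0  regs=(0,0,13,4,1,9,0)
  step pc=10: xor  r2, r4, r6  regs=(0,0,1,4,1,9,0)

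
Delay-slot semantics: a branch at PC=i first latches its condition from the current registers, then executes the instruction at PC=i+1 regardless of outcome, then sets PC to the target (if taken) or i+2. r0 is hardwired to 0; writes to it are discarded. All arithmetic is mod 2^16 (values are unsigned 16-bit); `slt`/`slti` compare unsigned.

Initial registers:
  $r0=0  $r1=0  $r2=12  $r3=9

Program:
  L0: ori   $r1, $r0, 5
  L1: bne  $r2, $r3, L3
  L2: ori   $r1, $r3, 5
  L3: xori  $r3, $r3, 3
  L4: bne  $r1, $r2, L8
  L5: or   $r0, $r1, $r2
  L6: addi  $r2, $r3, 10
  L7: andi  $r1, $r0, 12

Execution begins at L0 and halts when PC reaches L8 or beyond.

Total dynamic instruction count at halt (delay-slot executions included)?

6

PC=0  ori   $r1, $r0, 5      | $r0=0 $r1=5 $r2=12 $r3=9
PC=1  bne  $r2, $r3, L3      | $r0=0 $r1=5 $r2=12 $r3=9  [TAKEN]
PC=2  ori   $r1, $r3, 5      | $r0=0 $r1=13 $r2=12 $r3=9
PC=3  xori  $r3, $r3, 3      | $r0=0 $r1=13 $r2=12 $r3=10
PC=4  bne  $r1, $r2, L8      | $r0=0 $r1=13 $r2=12 $r3=10  [TAKEN]
PC=5  or   $r0, $r1, $r2     | $r0=0 $r1=13 $r2=12 $r3=10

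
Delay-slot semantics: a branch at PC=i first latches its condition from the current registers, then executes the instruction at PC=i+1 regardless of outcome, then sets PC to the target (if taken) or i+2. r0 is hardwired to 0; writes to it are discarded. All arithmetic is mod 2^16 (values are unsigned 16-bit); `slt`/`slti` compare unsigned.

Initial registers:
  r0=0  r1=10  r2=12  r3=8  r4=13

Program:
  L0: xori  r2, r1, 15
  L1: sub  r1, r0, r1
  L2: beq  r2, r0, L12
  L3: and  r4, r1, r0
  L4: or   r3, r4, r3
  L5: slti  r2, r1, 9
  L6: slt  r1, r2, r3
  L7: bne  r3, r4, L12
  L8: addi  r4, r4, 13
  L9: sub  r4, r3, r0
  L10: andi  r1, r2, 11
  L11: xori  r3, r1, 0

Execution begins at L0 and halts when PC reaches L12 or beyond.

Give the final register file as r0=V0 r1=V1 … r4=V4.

r0=0 r1=1 r2=0 r3=8 r4=13

PC=0  xori  r2, r1, 15       | r0=0 r1=10 r2=5 r3=8 r4=13
PC=1  sub  r1, r0, r1        | r0=0 r1=65526 r2=5 r3=8 r4=13
PC=2  beq  r2, r0, L12       | r0=0 r1=65526 r2=5 r3=8 r4=13  [not taken]
PC=3  and  r4, r1, r0        | r0=0 r1=65526 r2=5 r3=8 r4=0
PC=4  or   r3, r4, r3        | r0=0 r1=65526 r2=5 r3=8 r4=0
PC=5  slti  r2, r1, 9        | r0=0 r1=65526 r2=0 r3=8 r4=0
PC=6  slt  r1, r2, r3        | r0=0 r1=1 r2=0 r3=8 r4=0
PC=7  bne  r3, r4, L12       | r0=0 r1=1 r2=0 r3=8 r4=0  [TAKEN]
PC=8  addi  r4, r4, 13       | r0=0 r1=1 r2=0 r3=8 r4=13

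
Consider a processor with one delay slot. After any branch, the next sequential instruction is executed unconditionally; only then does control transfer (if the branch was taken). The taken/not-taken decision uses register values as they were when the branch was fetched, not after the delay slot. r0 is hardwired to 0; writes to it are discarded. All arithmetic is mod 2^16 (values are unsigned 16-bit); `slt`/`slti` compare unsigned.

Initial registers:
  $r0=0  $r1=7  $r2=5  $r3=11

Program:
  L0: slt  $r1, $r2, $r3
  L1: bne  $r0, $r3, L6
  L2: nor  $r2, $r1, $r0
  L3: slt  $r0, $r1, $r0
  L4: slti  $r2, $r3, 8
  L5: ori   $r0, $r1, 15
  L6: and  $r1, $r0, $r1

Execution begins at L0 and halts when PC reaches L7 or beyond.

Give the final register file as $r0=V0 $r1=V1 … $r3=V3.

#0 slt  $r1, $r2, $r3 ; 0/1/5/11
#1 bne  $r0, $r3, L6 ; 0/1/5/11 ; →target
#2 nor  $r2, $r1, $r0 ; 0/1/65534/11
#6 and  $r1, $r0, $r1 ; 0/0/65534/11

$r0=0 $r1=0 $r2=65534 $r3=11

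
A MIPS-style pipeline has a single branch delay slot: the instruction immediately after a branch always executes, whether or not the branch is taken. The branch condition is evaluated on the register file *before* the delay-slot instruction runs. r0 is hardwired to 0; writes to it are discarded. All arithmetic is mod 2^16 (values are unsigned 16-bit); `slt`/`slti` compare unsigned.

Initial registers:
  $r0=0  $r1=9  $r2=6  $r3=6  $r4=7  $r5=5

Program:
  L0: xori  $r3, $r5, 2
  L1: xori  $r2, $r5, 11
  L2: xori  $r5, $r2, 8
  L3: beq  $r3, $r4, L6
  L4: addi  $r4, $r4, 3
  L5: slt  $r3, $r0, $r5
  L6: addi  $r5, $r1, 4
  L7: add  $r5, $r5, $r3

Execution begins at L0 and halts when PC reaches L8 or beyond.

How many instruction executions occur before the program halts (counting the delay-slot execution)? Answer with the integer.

PC=0  xori  $r3, $r5, 2      | $r0=0 $r1=9 $r2=6 $r3=7 $r4=7 $r5=5
PC=1  xori  $r2, $r5, 11     | $r0=0 $r1=9 $r2=14 $r3=7 $r4=7 $r5=5
PC=2  xori  $r5, $r2, 8      | $r0=0 $r1=9 $r2=14 $r3=7 $r4=7 $r5=6
PC=3  beq  $r3, $r4, L6      | $r0=0 $r1=9 $r2=14 $r3=7 $r4=7 $r5=6  [TAKEN]
PC=4  addi  $r4, $r4, 3      | $r0=0 $r1=9 $r2=14 $r3=7 $r4=10 $r5=6
PC=6  addi  $r5, $r1, 4      | $r0=0 $r1=9 $r2=14 $r3=7 $r4=10 $r5=13
PC=7  add  $r5, $r5, $r3     | $r0=0 $r1=9 $r2=14 $r3=7 $r4=10 $r5=20

7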